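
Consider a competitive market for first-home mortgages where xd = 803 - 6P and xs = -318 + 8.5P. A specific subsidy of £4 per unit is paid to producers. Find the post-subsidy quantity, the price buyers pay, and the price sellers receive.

Pre-subsidy: 803 - 6P = -318 + 8.5P gives P* = 2242/29, x* = 9835/29.
With the subsidy, sellers receive Ps = Pb + 4 for each unit, where Pb is the price buyers pay.
Supply in terms of Pb becomes xs = -318 + 8.5(Pb + 4) = -284 + 8.5Pb. Setting this equal to demand: 803 - 6Pb = -284 + 8.5Pb, so Pb = 2174/29.
Sellers receive Ps = 2174/29 + 4 = 2290/29; x' = 803 − 6·(2174/29) = 10243/29.

x' = 10243/29; buyers pay 2174/29; sellers receive 2290/29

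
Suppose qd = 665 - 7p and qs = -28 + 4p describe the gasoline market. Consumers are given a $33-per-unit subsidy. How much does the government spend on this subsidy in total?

Pre-subsidy: 665 - 7p = -28 + 4p gives p* = 63, q* = 224.
With the rebate, buyers effectively pay pb = ps − 33, where ps is the price sellers receive.
Demand in terms of ps becomes qd = 665 − 7(ps − 33) = 896 - 7ps. Setting this equal to supply: 896 - 7ps = -28 + 4ps, so ps = 84.
Buyers pay pb = 84 − 33 = 51; q' = -28 + 4·84 = 308.
Government outlay = subsidy × quantity = 33 × 308 = 10164.

Government cost = $10164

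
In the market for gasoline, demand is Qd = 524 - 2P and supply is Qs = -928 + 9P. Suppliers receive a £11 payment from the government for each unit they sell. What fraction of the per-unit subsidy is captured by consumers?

Consumer share = 9/11

Pre-subsidy: 524 - 2P = -928 + 9P gives P* = 132, Q* = 260.
With the subsidy, sellers receive Ps = Pb + 11 for each unit, where Pb is the price buyers pay.
Supply in terms of Pb becomes Qs = -928 + 9(Pb + 11) = -829 + 9Pb. Setting this equal to demand: 524 - 2Pb = -829 + 9Pb, so Pb = 123.
Sellers receive Ps = 123 + 11 = 134; Q' = 524 − 2·123 = 278.
Buyers' price falls by P* − Pb = 132 − 123 = 9; sellers' price rises by Ps − P* = 134 − 132 = 2.
So consumers capture 9/11 = 9/11 of each unit of subsidy.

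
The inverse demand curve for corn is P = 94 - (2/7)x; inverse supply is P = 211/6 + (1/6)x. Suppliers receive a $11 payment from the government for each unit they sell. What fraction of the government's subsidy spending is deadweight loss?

Pre-subsidy: 94 - (2/7)x = 211/6 + (1/6)x gives x* = 2471/19 and P* = 1080/19.
With the subsidy, sellers receive Ps = Pb + 11 for each unit, where Pb is the price buyers pay.
On the curves, Pb = 94 - (2/7)x and Ps = 211/6 + (1/6)x; the wedge Ps − Pb = 11 gives 211/6 + (1/6)x − (94 - (2/7)x) = 11, so x' = 2933/19.
Then Pb = 94 − (2/7)·(2933/19) = 948/19 and Ps = 211/6 + (1/6)·(2933/19) = 1157/19.
ΔCS = ½(2471/19 + 2933/19)(1080/19 − 948/19) = 356664/361; ΔPS = ½(2471/19 + 2933/19)(1157/19 − 1080/19) = 208054/361.
Government spending = 11 × 2933/19 = 32263/19.
DWL = ½ × 11 × (2933/19 − 2471/19) = 2541/19; fraction = (2541/19) / (32263/19) = 33/419.

DWL / government spending = 33/419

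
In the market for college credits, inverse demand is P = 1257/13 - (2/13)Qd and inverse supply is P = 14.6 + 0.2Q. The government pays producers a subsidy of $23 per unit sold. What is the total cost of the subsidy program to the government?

Government cost = $6831

Pre-subsidy: 1257/13 - (2/13)Q = 14.6 + 0.2Q gives Q* = 232 and P* = 61.
With the subsidy, sellers receive Ps = Pb + 23 for each unit, where Pb is the price buyers pay.
On the curves, Pb = 1257/13 - (2/13)Q and Ps = 14.6 + 0.2Q; the wedge Ps − Pb = 23 gives 14.6 + 0.2Q − (1257/13 - (2/13)Q) = 23, so Q' = 297.
Then Pb = 1257/13 − (2/13)·297 = 51 and Ps = 14.6 + 0.2·297 = 74.
Government outlay = subsidy × quantity = 23 × 297 = 6831.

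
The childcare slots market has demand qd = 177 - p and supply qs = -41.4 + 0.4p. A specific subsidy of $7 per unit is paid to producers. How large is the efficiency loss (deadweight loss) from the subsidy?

Deadweight loss = $7

Pre-subsidy: 177 - p = -41.4 + 0.4p gives p* = 156, q* = 21.
With the subsidy, sellers receive ps = pb + 7 for each unit, where pb is the price buyers pay.
Supply in terms of pb becomes qs = -41.4 + 0.4(pb + 7) = -38.6 + 0.4pb. Setting this equal to demand: 177 - pb = -38.6 + 0.4pb, so pb = 154.
Sellers receive ps = 154 + 7 = 161; q' = 177 − 1·154 = 23.
The subsidy expands output by 23 − 21 = 2 past the efficient level; on those units the gap between marginal cost and willingness to pay runs from 0 up to 7.
DWL = ½ × 7 × 2 = 7.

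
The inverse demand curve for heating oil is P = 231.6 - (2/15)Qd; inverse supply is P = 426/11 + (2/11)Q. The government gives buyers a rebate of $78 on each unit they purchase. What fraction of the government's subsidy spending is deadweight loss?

Pre-subsidy: 231.6 - (2/15)Q = 426/11 + (2/11)Q gives Q* = 612 and P* = 150.
With the rebate, buyers effectively pay Pb = Ps − 78, where Ps is the price sellers receive.
On the curves, Pb = 231.6 - (2/15)Q and Ps = 426/11 + (2/11)Q; the wedge Ps − Pb = 78 gives 426/11 + (2/11)Q − (231.6 - (2/15)Q) = 78, so Q' = 859.5.
Then Pb = 231.6 − (2/15)·859.5 = 117 and Ps = 426/11 + (2/11)·859.5 = 195.
ΔCS = ½(612 + 859.5)(150 − 117) = 24279.75; ΔPS = ½(612 + 859.5)(195 − 150) = 33108.75.
Government spending = 78 × 859.5 = 67041.
DWL = ½ × 78 × (859.5 − 612) = 9652.5; fraction = 9652.5 / 67041 = 55/382.

DWL / government spending = 55/382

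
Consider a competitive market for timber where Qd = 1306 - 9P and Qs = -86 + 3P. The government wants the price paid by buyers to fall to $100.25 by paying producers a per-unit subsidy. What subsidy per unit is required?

Required subsidy s = $63 per unit

At a buyer price of 100.25, quantity demanded is 1306 − 9·100.25 = 403.75.
Sellers supply 403.75 only when they receive Ps with -86 + 3·Ps = 403.75, i.e. Ps = 163.25.
s = Ps − Pb = 163.25 − 100.25 = 63.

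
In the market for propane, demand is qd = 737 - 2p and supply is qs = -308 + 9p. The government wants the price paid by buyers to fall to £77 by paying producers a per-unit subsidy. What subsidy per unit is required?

Required subsidy s = £22 per unit

At a buyer price of 77, quantity demanded is 737 − 2·77 = 583.
Sellers supply 583 only when they receive ps with -308 + 9·ps = 583, i.e. ps = 99.
s = ps − pb = 99 − 77 = 22.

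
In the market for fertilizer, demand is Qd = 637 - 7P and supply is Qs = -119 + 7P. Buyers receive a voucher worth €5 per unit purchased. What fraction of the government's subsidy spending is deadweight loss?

DWL / government spending = 5/158

Pre-subsidy: 637 - 7P = -119 + 7P gives P* = 54, Q* = 259.
With the rebate, buyers effectively pay Pb = Ps − 5, where Ps is the price sellers receive.
Demand in terms of Ps becomes Qd = 637 − 7(Ps − 5) = 672 - 7Ps. Setting this equal to supply: 672 - 7Ps = -119 + 7Ps, so Ps = 56.5.
Buyers pay Pb = 56.5 − 5 = 51.5; Q' = -119 + 7·56.5 = 276.5.
ΔCS = ½(259 + 276.5)(54 − 51.5) = 669.375; ΔPS = ½(259 + 276.5)(56.5 − 54) = 669.375.
Government spending = 5 × 276.5 = 1382.5.
DWL = ½ × 5 × (276.5 − 259) = 43.75; fraction = 43.75 / 1382.5 = 5/158.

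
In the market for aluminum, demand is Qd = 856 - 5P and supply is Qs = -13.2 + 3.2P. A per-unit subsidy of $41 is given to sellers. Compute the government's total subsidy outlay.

Government cost = $16646

Pre-subsidy: 856 - 5P = -13.2 + 3.2P gives P* = 106, Q* = 326.
With the subsidy, sellers receive Ps = Pb + 41 for each unit, where Pb is the price buyers pay.
Supply in terms of Pb becomes Qs = -13.2 + 3.2(Pb + 41) = 118 + 3.2Pb. Setting this equal to demand: 856 - 5Pb = 118 + 3.2Pb, so Pb = 90.
Sellers receive Ps = 90 + 41 = 131; Q' = 856 − 5·90 = 406.
Government outlay = subsidy × quantity = 41 × 406 = 16646.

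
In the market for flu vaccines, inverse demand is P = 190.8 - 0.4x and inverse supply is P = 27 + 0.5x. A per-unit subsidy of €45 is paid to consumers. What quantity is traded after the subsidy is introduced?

x' = 232

Pre-subsidy: 190.8 - 0.4x = 27 + 0.5x gives x* = 182 and P* = 118.
With the rebate, buyers effectively pay Pb = Ps − 45, where Ps is the price sellers receive.
On the curves, Pb = 190.8 - 0.4x and Ps = 27 + 0.5x; the wedge Ps − Pb = 45 gives 27 + 0.5x − (190.8 - 0.4x) = 45, so x' = 232.
Then Pb = 190.8 − 0.4·232 = 98 and Ps = 27 + 0.5·232 = 143.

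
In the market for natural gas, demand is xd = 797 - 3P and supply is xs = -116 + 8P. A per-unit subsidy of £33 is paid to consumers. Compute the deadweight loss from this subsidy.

Pre-subsidy: 797 - 3P = -116 + 8P gives P* = 83, x* = 548.
With the rebate, buyers effectively pay Pb = Ps − 33, where Ps is the price sellers receive.
Demand in terms of Ps becomes xd = 797 − 3(Ps − 33) = 896 - 3Ps. Setting this equal to supply: 896 - 3Ps = -116 + 8Ps, so Ps = 92.
Buyers pay Pb = 92 − 33 = 59; x' = -116 + 8·92 = 620.
The subsidy expands output by 620 − 548 = 72 past the efficient level; on those units the gap between marginal cost and willingness to pay runs from 0 up to 33.
DWL = ½ × 33 × 72 = 1188.

Deadweight loss = £1188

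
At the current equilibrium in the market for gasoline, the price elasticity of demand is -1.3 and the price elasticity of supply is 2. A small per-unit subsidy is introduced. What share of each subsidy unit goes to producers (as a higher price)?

Producer share = 13/33

For a small subsidy around the equilibrium, the benefit split depends on the relative slopes, which at a point are proportional to the elasticities.
Buyer share = εs/(εs + |εd|) = 2/(2 + 1.3) = 20/33; seller share = |εd|/(εs + |εd|) = 13/33.
So producers capture 13/33 of the subsidy.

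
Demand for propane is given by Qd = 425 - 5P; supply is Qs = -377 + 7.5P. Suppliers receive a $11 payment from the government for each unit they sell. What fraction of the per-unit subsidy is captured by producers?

Producer share = 0.4

Pre-subsidy: 425 - 5P = -377 + 7.5P gives P* = 64.16, Q* = 104.2.
With the subsidy, sellers receive Ps = Pb + 11 for each unit, where Pb is the price buyers pay.
Supply in terms of Pb becomes Qs = -377 + 7.5(Pb + 11) = -294.5 + 7.5Pb. Setting this equal to demand: 425 - 5Pb = -294.5 + 7.5Pb, so Pb = 57.56.
Sellers receive Ps = 57.56 + 11 = 68.56; Q' = 425 − 5·57.56 = 137.2.
Buyers' price falls by P* − Pb = 64.16 − 57.56 = 6.6; sellers' price rises by Ps − P* = 68.56 − 64.16 = 4.4.
So producers capture 4.4/11 = 0.4 of each unit of subsidy.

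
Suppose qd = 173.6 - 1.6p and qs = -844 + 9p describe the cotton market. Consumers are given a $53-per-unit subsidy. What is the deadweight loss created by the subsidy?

Pre-subsidy: 173.6 - 1.6p = -844 + 9p gives p* = 96, q* = 20.
With the rebate, buyers effectively pay pb = ps − 53, where ps is the price sellers receive.
Demand in terms of ps becomes qd = 173.6 − 1.6(ps − 53) = 258.4 - 1.6ps. Setting this equal to supply: 258.4 - 1.6ps = -844 + 9ps, so ps = 104.
Buyers pay pb = 104 − 53 = 51; q' = -844 + 9·104 = 92.
The subsidy expands output by 92 − 20 = 72 past the efficient level; on those units the gap between marginal cost and willingness to pay runs from 0 up to 53.
DWL = ½ × 53 × 72 = 1908.

Deadweight loss = $1908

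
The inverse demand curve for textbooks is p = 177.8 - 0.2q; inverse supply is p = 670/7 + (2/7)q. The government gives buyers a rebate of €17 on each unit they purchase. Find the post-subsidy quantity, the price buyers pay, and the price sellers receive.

Pre-subsidy: 177.8 - 0.2q = 670/7 + (2/7)q gives q* = 169 and p* = 144.
With the rebate, buyers effectively pay pb = ps − 17, where ps is the price sellers receive.
On the curves, pb = 177.8 - 0.2q and ps = 670/7 + (2/7)q; the wedge ps − pb = 17 gives 670/7 + (2/7)q − (177.8 - 0.2q) = 17, so q' = 204.
Then pb = 177.8 − 0.2·204 = 137 and ps = 670/7 + (2/7)·204 = 154.

q' = 204; buyers pay €137; sellers receive €154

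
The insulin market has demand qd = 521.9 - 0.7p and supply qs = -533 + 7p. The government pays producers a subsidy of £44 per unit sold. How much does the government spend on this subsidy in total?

Government cost = £19976

Pre-subsidy: 521.9 - 0.7p = -533 + 7p gives p* = 137, q* = 426.
With the subsidy, sellers receive ps = pb + 44 for each unit, where pb is the price buyers pay.
Supply in terms of pb becomes qs = -533 + 7(pb + 44) = -225 + 7pb. Setting this equal to demand: 521.9 - 0.7pb = -225 + 7pb, so pb = 97.
Sellers receive ps = 97 + 44 = 141; q' = 521.9 − 0.7·97 = 454.
Government outlay = subsidy × quantity = 44 × 454 = 19976.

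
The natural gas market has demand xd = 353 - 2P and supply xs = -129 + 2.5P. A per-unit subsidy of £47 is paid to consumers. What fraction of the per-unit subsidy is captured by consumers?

Pre-subsidy: 353 - 2P = -129 + 2.5P gives P* = 964/9, x* = 1249/9.
With the rebate, buyers effectively pay Pb = Ps − 47, where Ps is the price sellers receive.
Demand in terms of Ps becomes xd = 353 − 2(Ps − 47) = 447 - 2Ps. Setting this equal to supply: 447 - 2Ps = -129 + 2.5Ps, so Ps = 128.
Buyers pay Pb = 128 − 47 = 81; x' = -129 + 2.5·128 = 191.
Buyers' price falls by P* − Pb = 964/9 − 81 = 235/9; sellers' price rises by Ps − P* = 128 − 964/9 = 188/9.
So consumers capture (235/9)/47 = 5/9 of each unit of subsidy.

Consumer share = 5/9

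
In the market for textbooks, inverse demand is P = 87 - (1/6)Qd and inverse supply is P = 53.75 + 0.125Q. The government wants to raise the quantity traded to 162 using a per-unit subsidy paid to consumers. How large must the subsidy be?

At Q = 162, from the demand curve buyers pay Pb = 87 − (1/6)·162 = 60; from the supply curve sellers need Ps = 53.75 + 0.125·162 = 74.
The subsidy must fill the gap: s = Ps − Pb = 74 − 60 = 14.

Required subsidy s = 14 per unit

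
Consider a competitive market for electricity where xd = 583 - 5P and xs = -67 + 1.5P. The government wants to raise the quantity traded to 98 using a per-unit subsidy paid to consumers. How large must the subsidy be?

At x = 98, invert demand for the buyer price: Pb = (583 − 98)/5 = 97; invert supply for the seller price: Ps = (98 − (-67))/1.5 = 110.
The subsidy must fill the gap: s = Ps − Pb = 110 − 97 = 13.

Required subsidy s = 13 per unit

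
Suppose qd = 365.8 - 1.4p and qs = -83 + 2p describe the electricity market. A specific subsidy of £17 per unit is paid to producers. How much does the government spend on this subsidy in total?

Government cost = £3315

Pre-subsidy: 365.8 - 1.4p = -83 + 2p gives p* = 132, q* = 181.
With the subsidy, sellers receive ps = pb + 17 for each unit, where pb is the price buyers pay.
Supply in terms of pb becomes qs = -83 + 2(pb + 17) = -49 + 2pb. Setting this equal to demand: 365.8 - 1.4pb = -49 + 2pb, so pb = 122.
Sellers receive ps = 122 + 17 = 139; q' = 365.8 − 1.4·122 = 195.
Government outlay = subsidy × quantity = 17 × 195 = 3315.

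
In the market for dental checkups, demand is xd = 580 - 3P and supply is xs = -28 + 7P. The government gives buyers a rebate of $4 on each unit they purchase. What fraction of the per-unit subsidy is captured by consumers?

Consumer share = 0.7

Pre-subsidy: 580 - 3P = -28 + 7P gives P* = 60.8, x* = 397.6.
With the rebate, buyers effectively pay Pb = Ps − 4, where Ps is the price sellers receive.
Demand in terms of Ps becomes xd = 580 − 3(Ps − 4) = 592 - 3Ps. Setting this equal to supply: 592 - 3Ps = -28 + 7Ps, so Ps = 62.
Buyers pay Pb = 62 − 4 = 58; x' = -28 + 7·62 = 406.
Buyers' price falls by P* − Pb = 60.8 − 58 = 2.8; sellers' price rises by Ps − P* = 62 − 60.8 = 1.2.
So consumers capture 2.8/4 = 0.7 of each unit of subsidy.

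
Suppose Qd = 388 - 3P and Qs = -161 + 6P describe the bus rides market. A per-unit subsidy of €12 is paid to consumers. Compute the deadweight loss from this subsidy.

Pre-subsidy: 388 - 3P = -161 + 6P gives P* = 61, Q* = 205.
With the rebate, buyers effectively pay Pb = Ps − 12, where Ps is the price sellers receive.
Demand in terms of Ps becomes Qd = 388 − 3(Ps − 12) = 424 - 3Ps. Setting this equal to supply: 424 - 3Ps = -161 + 6Ps, so Ps = 65.
Buyers pay Pb = 65 − 12 = 53; Q' = -161 + 6·65 = 229.
The subsidy expands output by 229 − 205 = 24 past the efficient level; on those units the gap between marginal cost and willingness to pay runs from 0 up to 12.
DWL = ½ × 12 × 24 = 144.

Deadweight loss = €144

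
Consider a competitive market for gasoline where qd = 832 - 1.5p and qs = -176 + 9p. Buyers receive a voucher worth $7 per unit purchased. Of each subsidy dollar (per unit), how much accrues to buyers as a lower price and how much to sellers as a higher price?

Buyers gain $6 per unit; sellers gain $1 per unit

Pre-subsidy: 832 - 1.5p = -176 + 9p gives p* = 96, q* = 688.
With the rebate, buyers effectively pay pb = ps − 7, where ps is the price sellers receive.
Demand in terms of ps becomes qd = 832 − 1.5(ps − 7) = 842.5 - 1.5ps. Setting this equal to supply: 842.5 - 1.5ps = -176 + 9ps, so ps = 97.
Buyers pay pb = 97 − 7 = 90; q' = -176 + 9·97 = 697.
Buyers' price falls by p* − pb = 96 − 90 = 6; sellers' price rises by ps − p* = 97 − 96 = 1.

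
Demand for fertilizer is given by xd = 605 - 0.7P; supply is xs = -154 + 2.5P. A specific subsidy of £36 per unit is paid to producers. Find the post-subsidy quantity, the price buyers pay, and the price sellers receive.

x' = 458.65625; buyers pay £209.0625; sellers receive £245.0625

Pre-subsidy: 605 - 0.7P = -154 + 2.5P gives P* = 237.1875, x* = 438.96875.
With the subsidy, sellers receive Ps = Pb + 36 for each unit, where Pb is the price buyers pay.
Supply in terms of Pb becomes xs = -154 + 2.5(Pb + 36) = -64 + 2.5Pb. Setting this equal to demand: 605 - 0.7Pb = -64 + 2.5Pb, so Pb = 209.0625.
Sellers receive Ps = 209.0625 + 36 = 245.0625; x' = 605 − 0.7·209.0625 = 458.65625.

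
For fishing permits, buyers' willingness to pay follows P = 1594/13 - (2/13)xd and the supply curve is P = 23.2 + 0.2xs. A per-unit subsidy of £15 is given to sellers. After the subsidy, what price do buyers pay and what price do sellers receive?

Buyers pay 1676/23; sellers receive 2021/23

Pre-subsidy: 1594/13 - (2/13)x = 23.2 + 0.2x gives x* = 6462/23 and P* = 1826/23.
With the subsidy, sellers receive Ps = Pb + 15 for each unit, where Pb is the price buyers pay.
On the curves, Pb = 1594/13 - (2/13)x and Ps = 23.2 + 0.2x; the wedge Ps − Pb = 15 gives 23.2 + 0.2x − (1594/13 - (2/13)x) = 15, so x' = 7437/23.
Then Pb = 1594/13 − (2/13)·(7437/23) = 1676/23 and Ps = 23.2 + 0.2·(7437/23) = 2021/23.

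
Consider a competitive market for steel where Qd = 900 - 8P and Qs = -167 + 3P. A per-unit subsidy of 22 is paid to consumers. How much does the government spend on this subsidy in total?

Government cost = 3784

Pre-subsidy: 900 - 8P = -167 + 3P gives P* = 97, Q* = 124.
With the rebate, buyers effectively pay Pb = Ps − 22, where Ps is the price sellers receive.
Demand in terms of Ps becomes Qd = 900 − 8(Ps − 22) = 1076 - 8Ps. Setting this equal to supply: 1076 - 8Ps = -167 + 3Ps, so Ps = 113.
Buyers pay Pb = 113 − 22 = 91; Q' = -167 + 3·113 = 172.
Government outlay = subsidy × quantity = 22 × 172 = 3784.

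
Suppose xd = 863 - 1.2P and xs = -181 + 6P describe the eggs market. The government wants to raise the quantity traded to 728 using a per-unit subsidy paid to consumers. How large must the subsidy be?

At x = 728, invert demand for the buyer price: Pb = (863 − 728)/1.2 = 112.5; invert supply for the seller price: Ps = (728 − (-181))/6 = 151.5.
The subsidy must fill the gap: s = Ps − Pb = 151.5 − 112.5 = 39.

Required subsidy s = 39 per unit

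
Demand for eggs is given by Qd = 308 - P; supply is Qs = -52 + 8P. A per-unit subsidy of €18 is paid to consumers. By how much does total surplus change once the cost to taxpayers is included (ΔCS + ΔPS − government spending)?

Net change in total surplus = -€144

Pre-subsidy: 308 - P = -52 + 8P gives P* = 40, Q* = 268.
With the rebate, buyers effectively pay Pb = Ps − 18, where Ps is the price sellers receive.
Demand in terms of Ps becomes Qd = 308 − 1(Ps − 18) = 326 - Ps. Setting this equal to supply: 326 - Ps = -52 + 8Ps, so Ps = 42.
Buyers pay Pb = 42 − 18 = 24; Q' = -52 + 8·42 = 284.
ΔCS = ½(268 + 284)(40 − 24) = 4416; ΔPS = ½(268 + 284)(42 − 40) = 552.
Government spending = 18 × 284 = 5112.
Net change = 4416 + 552 − 5112 = -144. The loss equals the DWL triangle ½·18·16.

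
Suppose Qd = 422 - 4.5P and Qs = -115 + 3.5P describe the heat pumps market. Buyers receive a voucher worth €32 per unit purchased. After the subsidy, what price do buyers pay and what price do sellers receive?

Pre-subsidy: 422 - 4.5P = -115 + 3.5P gives P* = 67.125, Q* = 119.9375.
With the rebate, buyers effectively pay Pb = Ps − 32, where Ps is the price sellers receive.
Demand in terms of Ps becomes Qd = 422 − 4.5(Ps − 32) = 566 - 4.5Ps. Setting this equal to supply: 566 - 4.5Ps = -115 + 3.5Ps, so Ps = 85.125.
Buyers pay Pb = 85.125 − 32 = 53.125; Q' = -115 + 3.5·85.125 = 182.9375.

Buyers pay €53.125; sellers receive €85.125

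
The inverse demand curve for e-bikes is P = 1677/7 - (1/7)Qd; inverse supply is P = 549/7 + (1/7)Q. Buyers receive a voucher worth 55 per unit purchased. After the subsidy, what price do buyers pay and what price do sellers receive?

Pre-subsidy: 1677/7 - (1/7)Q = 549/7 + (1/7)Q gives Q* = 564 and P* = 159.
With the rebate, buyers effectively pay Pb = Ps − 55, where Ps is the price sellers receive.
On the curves, Pb = 1677/7 - (1/7)Q and Ps = 549/7 + (1/7)Q; the wedge Ps − Pb = 55 gives 549/7 + (1/7)Q − (1677/7 - (1/7)Q) = 55, so Q' = 756.5.
Then Pb = 1677/7 − (1/7)·756.5 = 131.5 and Ps = 549/7 + (1/7)·756.5 = 186.5.

Buyers pay 131.5; sellers receive 186.5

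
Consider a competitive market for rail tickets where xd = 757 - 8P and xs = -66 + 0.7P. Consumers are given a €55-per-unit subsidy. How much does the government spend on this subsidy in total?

Government cost = 56815/29

Pre-subsidy: 757 - 8P = -66 + 0.7P gives P* = 8230/87, x* = 19/87.
With the rebate, buyers effectively pay Pb = Ps − 55, where Ps is the price sellers receive.
Demand in terms of Ps becomes xd = 757 − 8(Ps − 55) = 1197 - 8Ps. Setting this equal to supply: 1197 - 8Ps = -66 + 0.7Ps, so Ps = 4210/29.
Buyers pay Pb = 4210/29 − 55 = 2615/29; x' = -66 + 0.7·(4210/29) = 1033/29.
Government outlay = subsidy × quantity = 55 × 1033/29 = 56815/29.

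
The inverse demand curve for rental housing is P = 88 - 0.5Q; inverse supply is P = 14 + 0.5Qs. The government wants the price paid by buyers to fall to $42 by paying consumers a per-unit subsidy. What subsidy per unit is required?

Required subsidy s = $18 per unit

At a buyer price of 42, quantity demanded is 176 − 2·42 = 92.
Sellers supply 92 only when they receive Ps = 14 + 0.5·92 = 60.
s = Ps − Pb = 60 − 42 = 18.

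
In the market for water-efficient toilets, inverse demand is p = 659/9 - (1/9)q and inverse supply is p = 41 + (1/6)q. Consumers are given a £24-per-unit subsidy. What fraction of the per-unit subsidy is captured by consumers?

Consumer share = 0.4

Pre-subsidy: 659/9 - (1/9)q = 41 + (1/6)q gives q* = 116 and p* = 181/3.
With the rebate, buyers effectively pay pb = ps − 24, where ps is the price sellers receive.
On the curves, pb = 659/9 - (1/9)q and ps = 41 + (1/6)q; the wedge ps − pb = 24 gives 41 + (1/6)q − (659/9 - (1/9)q) = 24, so q' = 202.4.
Then pb = 659/9 − (1/9)·202.4 = 761/15 and ps = 41 + (1/6)·202.4 = 1121/15.
Buyers' price falls by p* − pb = 181/3 − 761/15 = 9.6; sellers' price rises by ps − p* = 1121/15 − 181/3 = 14.4.
So consumers capture 9.6/24 = 0.4 of each unit of subsidy.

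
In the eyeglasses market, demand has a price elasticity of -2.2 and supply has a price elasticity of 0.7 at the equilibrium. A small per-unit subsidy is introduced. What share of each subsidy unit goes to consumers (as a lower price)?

For a small subsidy around the equilibrium, the benefit split depends on the relative slopes, which at a point are proportional to the elasticities.
Buyer share = εs/(εs + |εd|) = 0.7/(0.7 + 2.2) = 7/29; seller share = |εd|/(εs + |εd|) = 22/29.

Consumer share = 7/29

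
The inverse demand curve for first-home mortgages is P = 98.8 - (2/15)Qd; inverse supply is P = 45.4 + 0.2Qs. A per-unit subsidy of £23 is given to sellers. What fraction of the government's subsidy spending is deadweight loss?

DWL / government spending = 115/764

Pre-subsidy: 98.8 - (2/15)Q = 45.4 + 0.2Q gives Q* = 160.2 and P* = 77.44.
With the subsidy, sellers receive Ps = Pb + 23 for each unit, where Pb is the price buyers pay.
On the curves, Pb = 98.8 - (2/15)Q and Ps = 45.4 + 0.2Q; the wedge Ps − Pb = 23 gives 45.4 + 0.2Q − (98.8 - (2/15)Q) = 23, so Q' = 229.2.
Then Pb = 98.8 − (2/15)·229.2 = 68.24 and Ps = 45.4 + 0.2·229.2 = 91.24.
ΔCS = ½(160.2 + 229.2)(77.44 − 68.24) = 1791.24; ΔPS = ½(160.2 + 229.2)(91.24 − 77.44) = 2686.86.
Government spending = 23 × 229.2 = 5271.6.
DWL = ½ × 23 × (229.2 − 160.2) = 793.5; fraction = 793.5 / 5271.6 = 115/764.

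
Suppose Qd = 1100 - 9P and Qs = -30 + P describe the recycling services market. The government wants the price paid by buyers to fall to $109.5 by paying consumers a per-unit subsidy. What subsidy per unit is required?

Required subsidy s = $35 per unit

At a buyer price of 109.5, quantity demanded is 1100 − 9·109.5 = 114.5.
Sellers supply 114.5 only when they receive Ps with -30 + 1·Ps = 114.5, i.e. Ps = 144.5.
s = Ps − Pb = 144.5 − 109.5 = 35.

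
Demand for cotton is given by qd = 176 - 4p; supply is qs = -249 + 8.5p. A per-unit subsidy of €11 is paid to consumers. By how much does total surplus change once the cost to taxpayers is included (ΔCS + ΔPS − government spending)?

Net change in total surplus = -€164.56

Pre-subsidy: 176 - 4p = -249 + 8.5p gives p* = 34, q* = 40.
With the rebate, buyers effectively pay pb = ps − 11, where ps is the price sellers receive.
Demand in terms of ps becomes qd = 176 − 4(ps − 11) = 220 - 4ps. Setting this equal to supply: 220 - 4ps = -249 + 8.5ps, so ps = 37.52.
Buyers pay pb = 37.52 − 11 = 26.52; q' = -249 + 8.5·37.52 = 69.92.
ΔCS = ½(40 + 69.92)(34 − 26.52) = 411.1008; ΔPS = ½(40 + 69.92)(37.52 − 34) = 193.4592.
Government spending = 11 × 69.92 = 769.12.
Net change = 411.1008 + 193.4592 − 769.12 = -164.56. The loss equals the DWL triangle ½·11·29.92.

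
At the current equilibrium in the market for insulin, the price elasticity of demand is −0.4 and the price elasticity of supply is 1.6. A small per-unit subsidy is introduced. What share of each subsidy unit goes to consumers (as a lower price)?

For a small subsidy around the equilibrium, the benefit split depends on the relative slopes, which at a point are proportional to the elasticities.
Buyer share = εs/(εs + |εd|) = 1.6/(1.6 + 0.4) = 0.8; seller share = |εd|/(εs + |εd|) = 0.2.

Consumer share = 0.8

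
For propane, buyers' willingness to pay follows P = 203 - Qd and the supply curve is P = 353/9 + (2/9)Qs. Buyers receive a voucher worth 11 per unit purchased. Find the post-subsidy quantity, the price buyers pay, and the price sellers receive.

Pre-subsidy: 203 - Q = 353/9 + (2/9)Q gives Q* = 134 and P* = 69.
With the rebate, buyers effectively pay Pb = Ps − 11, where Ps is the price sellers receive.
On the curves, Pb = 203 - Q and Ps = 353/9 + (2/9)Q; the wedge Ps − Pb = 11 gives 353/9 + (2/9)Q − (203 - Q) = 11, so Q' = 143.
Then Pb = 203 − 1·143 = 60 and Ps = 353/9 + (2/9)·143 = 71.

Q' = 143; buyers pay 60; sellers receive 71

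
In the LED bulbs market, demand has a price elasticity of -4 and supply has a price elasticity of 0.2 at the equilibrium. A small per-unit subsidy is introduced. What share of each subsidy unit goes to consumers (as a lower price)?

For a small subsidy around the equilibrium, the benefit split depends on the relative slopes, which at a point are proportional to the elasticities.
Buyer share = εs/(εs + |εd|) = 0.2/(0.2 + 4) = 1/21; seller share = |εd|/(εs + |εd|) = 20/21.

Consumer share = 1/21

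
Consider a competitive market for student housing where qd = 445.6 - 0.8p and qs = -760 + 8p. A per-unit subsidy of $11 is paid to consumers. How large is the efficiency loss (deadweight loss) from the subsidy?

Deadweight loss = $44

Pre-subsidy: 445.6 - 0.8p = -760 + 8p gives p* = 137, q* = 336.
With the rebate, buyers effectively pay pb = ps − 11, where ps is the price sellers receive.
Demand in terms of ps becomes qd = 445.6 − 0.8(ps − 11) = 454.4 - 0.8ps. Setting this equal to supply: 454.4 - 0.8ps = -760 + 8ps, so ps = 138.
Buyers pay pb = 138 − 11 = 127; q' = -760 + 8·138 = 344.
The subsidy expands output by 344 − 336 = 8 past the efficient level; on those units the gap between marginal cost and willingness to pay runs from 0 up to 11.
DWL = ½ × 11 × 8 = 44.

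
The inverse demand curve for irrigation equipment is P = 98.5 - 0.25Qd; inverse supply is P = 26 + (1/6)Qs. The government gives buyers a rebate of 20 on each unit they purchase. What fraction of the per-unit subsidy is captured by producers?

Pre-subsidy: 98.5 - 0.25Q = 26 + (1/6)Q gives Q* = 174 and P* = 55.
With the rebate, buyers effectively pay Pb = Ps − 20, where Ps is the price sellers receive.
On the curves, Pb = 98.5 - 0.25Q and Ps = 26 + (1/6)Q; the wedge Ps − Pb = 20 gives 26 + (1/6)Q − (98.5 - 0.25Q) = 20, so Q' = 222.
Then Pb = 98.5 − 0.25·222 = 43 and Ps = 26 + (1/6)·222 = 63.
Buyers' price falls by P* − Pb = 55 − 43 = 12; sellers' price rises by Ps − P* = 63 − 55 = 8.
So producers capture 8/20 = 0.4 of each unit of subsidy.

Producer share = 0.4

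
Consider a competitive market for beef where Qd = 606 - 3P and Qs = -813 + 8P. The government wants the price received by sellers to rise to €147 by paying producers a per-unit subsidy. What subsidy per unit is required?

At a seller price of 147, quantity supplied is -813 + 8·147 = 363.
Buyers absorb 363 only when they pay Pb with 606 − 3·Pb = 363, i.e. Pb = 81.
s = Ps − Pb = 147 − 81 = 66.

Required subsidy s = €66 per unit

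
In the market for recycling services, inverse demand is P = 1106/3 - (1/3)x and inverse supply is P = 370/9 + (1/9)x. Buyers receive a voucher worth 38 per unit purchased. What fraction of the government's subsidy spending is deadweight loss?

Pre-subsidy: 1106/3 - (1/3)x = 370/9 + (1/9)x gives x* = 737 and P* = 123.
With the rebate, buyers effectively pay Pb = Ps − 38, where Ps is the price sellers receive.
On the curves, Pb = 1106/3 - (1/3)x and Ps = 370/9 + (1/9)x; the wedge Ps − Pb = 38 gives 370/9 + (1/9)x − (1106/3 - (1/3)x) = 38, so x' = 822.5.
Then Pb = 1106/3 − (1/3)·822.5 = 94.5 and Ps = 370/9 + (1/9)·822.5 = 132.5.
ΔCS = ½(737 + 822.5)(123 − 94.5) = 22222.875; ΔPS = ½(737 + 822.5)(132.5 − 123) = 7407.625.
Government spending = 38 × 822.5 = 31255.
DWL = ½ × 38 × (822.5 − 737) = 1624.5; fraction = 1624.5 / 31255 = 171/3290.

DWL / government spending = 171/3290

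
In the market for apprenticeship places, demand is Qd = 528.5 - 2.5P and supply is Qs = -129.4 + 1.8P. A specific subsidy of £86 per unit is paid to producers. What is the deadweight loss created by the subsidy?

Deadweight loss = £3870

Pre-subsidy: 528.5 - 2.5P = -129.4 + 1.8P gives P* = 153, Q* = 146.
With the subsidy, sellers receive Ps = Pb + 86 for each unit, where Pb is the price buyers pay.
Supply in terms of Pb becomes Qs = -129.4 + 1.8(Pb + 86) = 25.4 + 1.8Pb. Setting this equal to demand: 528.5 - 2.5Pb = 25.4 + 1.8Pb, so Pb = 117.
Sellers receive Ps = 117 + 86 = 203; Q' = 528.5 − 2.5·117 = 236.
The subsidy expands output by 236 − 146 = 90 past the efficient level; on those units the gap between marginal cost and willingness to pay runs from 0 up to 86.
DWL = ½ × 86 × 90 = 3870.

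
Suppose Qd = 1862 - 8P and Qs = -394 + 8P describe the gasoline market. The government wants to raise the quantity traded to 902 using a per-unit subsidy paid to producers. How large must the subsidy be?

Required subsidy s = 42 per unit

At Q = 902, invert demand for the buyer price: Pb = (1862 − 902)/8 = 120; invert supply for the seller price: Ps = (902 − (-394))/8 = 162.
The subsidy must fill the gap: s = Ps − Pb = 162 − 120 = 42.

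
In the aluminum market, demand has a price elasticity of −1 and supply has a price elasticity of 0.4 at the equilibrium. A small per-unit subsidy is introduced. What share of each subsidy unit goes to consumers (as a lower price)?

For a small subsidy around the equilibrium, the benefit split depends on the relative slopes, which at a point are proportional to the elasticities.
Buyer share = εs/(εs + |εd|) = 0.4/(0.4 + 1) = 2/7; seller share = |εd|/(εs + |εd|) = 5/7.

Consumer share = 2/7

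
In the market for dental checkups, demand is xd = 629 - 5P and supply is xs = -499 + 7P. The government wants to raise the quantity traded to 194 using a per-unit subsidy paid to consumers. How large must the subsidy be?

At x = 194, invert demand for the buyer price: Pb = (629 − 194)/5 = 87; invert supply for the seller price: Ps = (194 − (-499))/7 = 99.
The subsidy must fill the gap: s = Ps − Pb = 99 − 87 = 12.

Required subsidy s = 12 per unit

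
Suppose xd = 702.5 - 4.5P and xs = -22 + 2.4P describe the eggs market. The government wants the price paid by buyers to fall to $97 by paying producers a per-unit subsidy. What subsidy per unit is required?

At a buyer price of 97, quantity demanded is 702.5 − 4.5·97 = 266.
Sellers supply 266 only when they receive Ps with -22 + 2.4·Ps = 266, i.e. Ps = 120.
s = Ps − Pb = 120 − 97 = 23.

Required subsidy s = $23 per unit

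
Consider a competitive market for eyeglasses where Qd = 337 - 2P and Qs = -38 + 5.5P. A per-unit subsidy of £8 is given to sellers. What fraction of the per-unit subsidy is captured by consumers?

Pre-subsidy: 337 - 2P = -38 + 5.5P gives P* = 50, Q* = 237.
With the subsidy, sellers receive Ps = Pb + 8 for each unit, where Pb is the price buyers pay.
Supply in terms of Pb becomes Qs = -38 + 5.5(Pb + 8) = 6 + 5.5Pb. Setting this equal to demand: 337 - 2Pb = 6 + 5.5Pb, so Pb = 662/15.
Sellers receive Ps = 662/15 + 8 = 782/15; Q' = 337 − 2·(662/15) = 3731/15.
Buyers' price falls by P* − Pb = 50 − 662/15 = 88/15; sellers' price rises by Ps − P* = 782/15 − 50 = 32/15.
So consumers capture (88/15)/8 = 11/15 of each unit of subsidy.

Consumer share = 11/15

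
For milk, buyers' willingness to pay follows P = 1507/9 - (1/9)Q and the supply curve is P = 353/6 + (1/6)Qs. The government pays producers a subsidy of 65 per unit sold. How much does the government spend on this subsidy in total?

Government cost = 40625

Pre-subsidy: 1507/9 - (1/9)Q = 353/6 + (1/6)Q gives Q* = 391 and P* = 124.
With the subsidy, sellers receive Ps = Pb + 65 for each unit, where Pb is the price buyers pay.
On the curves, Pb = 1507/9 - (1/9)Q and Ps = 353/6 + (1/6)Q; the wedge Ps − Pb = 65 gives 353/6 + (1/6)Q − (1507/9 - (1/9)Q) = 65, so Q' = 625.
Then Pb = 1507/9 − (1/9)·625 = 98 and Ps = 353/6 + (1/6)·625 = 163.
Government outlay = subsidy × quantity = 65 × 625 = 40625.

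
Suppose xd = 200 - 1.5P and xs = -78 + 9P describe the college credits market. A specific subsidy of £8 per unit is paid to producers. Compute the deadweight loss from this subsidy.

Pre-subsidy: 200 - 1.5P = -78 + 9P gives P* = 556/21, x* = 1122/7.
With the subsidy, sellers receive Ps = Pb + 8 for each unit, where Pb is the price buyers pay.
Supply in terms of Pb becomes xs = -78 + 9(Pb + 8) = -6 + 9Pb. Setting this equal to demand: 200 - 1.5Pb = -6 + 9Pb, so Pb = 412/21.
Sellers receive Ps = 412/21 + 8 = 580/21; x' = 200 − 1.5·(412/21) = 1194/7.
The subsidy expands output by 1194/7 − 1122/7 = 72/7 past the efficient level; on those units the gap between marginal cost and willingness to pay runs from 0 up to 8.
DWL = ½ × 8 × 72/7 = 288/7.

Deadweight loss = 288/7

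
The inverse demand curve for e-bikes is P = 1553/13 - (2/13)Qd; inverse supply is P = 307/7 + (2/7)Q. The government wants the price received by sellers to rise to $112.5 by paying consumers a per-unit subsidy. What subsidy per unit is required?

Required subsidy s = $30 per unit

At a seller price of 112.5, quantity supplied is -153.5 + 3.5·112.5 = 240.25.
Buyers absorb 240.25 only when they pay Pb = 1553/13 − (2/13)·240.25 = 82.5.
s = Ps − Pb = 112.5 − 82.5 = 30.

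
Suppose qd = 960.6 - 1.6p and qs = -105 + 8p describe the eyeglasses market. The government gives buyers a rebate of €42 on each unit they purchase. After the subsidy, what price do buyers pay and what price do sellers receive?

Buyers pay €76; sellers receive €118

Pre-subsidy: 960.6 - 1.6p = -105 + 8p gives p* = 111, q* = 783.
With the rebate, buyers effectively pay pb = ps − 42, where ps is the price sellers receive.
Demand in terms of ps becomes qd = 960.6 − 1.6(ps − 42) = 1027.8 - 1.6ps. Setting this equal to supply: 1027.8 - 1.6ps = -105 + 8ps, so ps = 118.
Buyers pay pb = 118 − 42 = 76; q' = -105 + 8·118 = 839.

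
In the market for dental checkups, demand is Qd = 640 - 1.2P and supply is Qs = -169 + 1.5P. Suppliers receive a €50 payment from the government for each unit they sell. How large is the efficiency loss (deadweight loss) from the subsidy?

Pre-subsidy: 640 - 1.2P = -169 + 1.5P gives P* = 8090/27, Q* = 2524/9.
With the subsidy, sellers receive Ps = Pb + 50 for each unit, where Pb is the price buyers pay.
Supply in terms of Pb becomes Qs = -169 + 1.5(Pb + 50) = -94 + 1.5Pb. Setting this equal to demand: 640 - 1.2Pb = -94 + 1.5Pb, so Pb = 7340/27.
Sellers receive Ps = 7340/27 + 50 = 8690/27; Q' = 640 − 1.2·(7340/27) = 2824/9.
The subsidy expands output by 2824/9 − 2524/9 = 100/3 past the efficient level; on those units the gap between marginal cost and willingness to pay runs from 0 up to 50.
DWL = ½ × 50 × 100/3 = 2500/3.

Deadweight loss = 2500/3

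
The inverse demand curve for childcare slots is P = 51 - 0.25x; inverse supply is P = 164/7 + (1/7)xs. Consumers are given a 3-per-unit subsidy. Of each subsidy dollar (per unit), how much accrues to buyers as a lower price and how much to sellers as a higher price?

Buyers gain 21/11 per unit; sellers gain 12/11 per unit

Pre-subsidy: 51 - 0.25x = 164/7 + (1/7)x gives x* = 772/11 and P* = 368/11.
With the rebate, buyers effectively pay Pb = Ps − 3, where Ps is the price sellers receive.
On the curves, Pb = 51 - 0.25x and Ps = 164/7 + (1/7)x; the wedge Ps − Pb = 3 gives 164/7 + (1/7)x − (51 - 0.25x) = 3, so x' = 856/11.
Then Pb = 51 − 0.25·(856/11) = 347/11 and Ps = 164/7 + (1/7)·(856/11) = 380/11.
Buyers' price falls by P* − Pb = 368/11 − 347/11 = 21/11; sellers' price rises by Ps − P* = 380/11 − 368/11 = 12/11.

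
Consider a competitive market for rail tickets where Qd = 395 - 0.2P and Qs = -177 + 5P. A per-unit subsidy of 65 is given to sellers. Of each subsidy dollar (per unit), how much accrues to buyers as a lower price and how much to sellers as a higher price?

Buyers gain 62.5 per unit; sellers gain 2.5 per unit

Pre-subsidy: 395 - 0.2P = -177 + 5P gives P* = 110, Q* = 373.
With the subsidy, sellers receive Ps = Pb + 65 for each unit, where Pb is the price buyers pay.
Supply in terms of Pb becomes Qs = -177 + 5(Pb + 65) = 148 + 5Pb. Setting this equal to demand: 395 - 0.2Pb = 148 + 5Pb, so Pb = 47.5.
Sellers receive Ps = 47.5 + 65 = 112.5; Q' = 395 − 0.2·47.5 = 385.5.
Buyers' price falls by P* − Pb = 110 − 47.5 = 62.5; sellers' price rises by Ps − P* = 112.5 − 110 = 2.5.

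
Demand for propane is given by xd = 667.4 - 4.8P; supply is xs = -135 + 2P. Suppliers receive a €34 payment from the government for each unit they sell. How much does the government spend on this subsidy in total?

Government cost = €5066

Pre-subsidy: 667.4 - 4.8P = -135 + 2P gives P* = 118, x* = 101.
With the subsidy, sellers receive Ps = Pb + 34 for each unit, where Pb is the price buyers pay.
Supply in terms of Pb becomes xs = -135 + 2(Pb + 34) = -67 + 2Pb. Setting this equal to demand: 667.4 - 4.8Pb = -67 + 2Pb, so Pb = 108.
Sellers receive Ps = 108 + 34 = 142; x' = 667.4 − 4.8·108 = 149.
Government outlay = subsidy × quantity = 34 × 149 = 5066.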